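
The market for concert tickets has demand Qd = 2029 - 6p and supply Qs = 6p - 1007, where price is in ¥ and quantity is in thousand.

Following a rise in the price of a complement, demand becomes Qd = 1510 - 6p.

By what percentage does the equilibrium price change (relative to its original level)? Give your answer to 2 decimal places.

Original equilibrium: 2029 - 6p = 6p - 1007 gives 3036 = 12p, so p = 253 and Q = 511.
With the change applied: demand Qd = 1510 - 6p, supply Qs = 6p - 1007.
Setting them equal: 1510 - 6p = 6p - 1007 → 2517 = 12p, so p = 209.75 and Q = 251.5.
%Δp = (209.75 − 253) / 253 × 100 = -17.09%.

-17.09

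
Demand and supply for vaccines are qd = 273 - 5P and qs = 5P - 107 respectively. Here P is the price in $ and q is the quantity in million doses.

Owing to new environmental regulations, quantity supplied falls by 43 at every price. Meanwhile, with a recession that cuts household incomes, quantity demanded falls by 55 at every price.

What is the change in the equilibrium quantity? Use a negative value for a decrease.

Before the shock: 273 - 5P = 5P - 107 ⇒ 380 = 10P ⇒ P = 38, q = 83.
With the change applied: demand qd = 218 - 5P, supply qs = 5P - 150.
Setting them equal: 218 - 5P = 5P - 150 → 368 = 10P, so P = 36.8 and q = 34.
Δq = 34 − 83 = -49.

-49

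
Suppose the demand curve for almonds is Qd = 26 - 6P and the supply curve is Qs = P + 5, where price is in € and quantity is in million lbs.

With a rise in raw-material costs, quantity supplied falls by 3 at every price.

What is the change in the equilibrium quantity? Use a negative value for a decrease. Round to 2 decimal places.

-2.57

Original equilibrium: 26 - 6P = P + 5 gives 21 = 7P, so P = 3 and Q = 8.
The new curves are Qd = 26 - 6P (demand) and Qs = P + 2 (supply).
Setting them equal: 26 - 6P = P + 2 → 24 = 7P, so P = 24/7 ≈ 3.4286 and Q = 38/7 ≈ 5.4286.
ΔQ = 5.4286 − 8 = -2.57.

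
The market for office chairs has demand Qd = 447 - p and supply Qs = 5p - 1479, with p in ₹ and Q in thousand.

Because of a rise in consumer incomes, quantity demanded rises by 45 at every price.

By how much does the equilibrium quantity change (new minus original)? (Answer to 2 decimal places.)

+37.50

Original equilibrium: 447 - p = 5p - 1479 gives 1926 = 6p, so p = 321 and Q = 126.
After the shift, demand is Qd = 492 - p and supply is Qs = 5p - 1479.
New equilibrium: 492 - p = 5p - 1479 ⇒ 1971 = 6p ⇒ p = 328.5, Q = 163.5.
ΔQ = 163.5 − 126 = +37.50.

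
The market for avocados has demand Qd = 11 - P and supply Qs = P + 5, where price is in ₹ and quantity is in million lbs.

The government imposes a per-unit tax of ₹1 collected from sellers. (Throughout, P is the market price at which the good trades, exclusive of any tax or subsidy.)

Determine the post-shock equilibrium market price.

3.5

Solve the original market: 11 - P = P + 5, hence P = 3 and Q = 8.
Since sellers keep the price net of the tax, the effective supply curve becomes Qs = P + 4.
Equate the new curves: 11 - P = P + 4, giving 7 = 2P, P = 3.5, Q = 7.5.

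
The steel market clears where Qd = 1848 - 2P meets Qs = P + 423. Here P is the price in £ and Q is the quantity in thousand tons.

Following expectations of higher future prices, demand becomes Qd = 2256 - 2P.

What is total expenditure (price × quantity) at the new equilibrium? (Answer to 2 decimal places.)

631774.00

Initially, 1848 - 2P = P + 423, so 1425 = 3P and P = 475, Q = 898.
The shock moves the curves to Qd = 2256 - 2P and Qs = P + 423.
Equate the new curves: 2256 - 2P = P + 423, giving 1833 = 3P, P = 611, Q = 1034.
New expenditure = 611 × 1034 = 631774.00.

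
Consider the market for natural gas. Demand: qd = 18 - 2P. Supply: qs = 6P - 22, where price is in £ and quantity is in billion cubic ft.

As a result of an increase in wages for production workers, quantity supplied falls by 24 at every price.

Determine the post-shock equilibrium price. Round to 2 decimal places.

8.00

Initially, 18 - 2P = 6P - 22, so 40 = 8P and P = 5, q = 8.
The shock moves the curves to qd = 18 - 2P and qs = 6P - 46.
Clearing the new market: 18 - 2P = 6P - 46, so P = 8 and q = 2.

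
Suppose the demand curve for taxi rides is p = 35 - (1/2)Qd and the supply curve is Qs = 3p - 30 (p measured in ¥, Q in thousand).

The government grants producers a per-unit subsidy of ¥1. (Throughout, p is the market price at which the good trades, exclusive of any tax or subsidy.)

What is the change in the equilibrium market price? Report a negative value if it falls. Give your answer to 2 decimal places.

Initially, 70 - 2p = 3p - 30, so 100 = 5p and p = 20, Q = 30.
Since sellers receive the price plus the subsidy, the effective supply curve becomes Qs = 3p - 27.
Equate the new curves: 70 - 2p = 3p - 27, giving 97 = 5p, p = 19.4, Q = 31.2.
Δp = 19.4 − 20 = -0.60.

-0.60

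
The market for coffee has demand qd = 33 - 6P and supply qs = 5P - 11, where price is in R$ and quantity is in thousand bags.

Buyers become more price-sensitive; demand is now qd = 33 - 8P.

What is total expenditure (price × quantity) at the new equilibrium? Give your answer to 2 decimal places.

Original equilibrium: 33 - 6P = 5P - 11 gives 44 = 11P, so P = 4 and q = 9.
The new curves are qd = 33 - 8P (demand) and qs = 5P - 11 (supply).
Setting them equal: 33 - 8P = 5P - 11 → 44 = 13P, so P = 44/13 ≈ 3.3846 and q = 77/13 ≈ 5.9231.
New expenditure = 3.3846 × 5.9231 = 20.05.

20.05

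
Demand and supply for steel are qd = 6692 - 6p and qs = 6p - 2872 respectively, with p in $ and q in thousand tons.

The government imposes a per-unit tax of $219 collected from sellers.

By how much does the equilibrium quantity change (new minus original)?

-657

Solve the original market: 6692 - 6p = 6p - 2872, hence p = 797 and q = 1910.
Since sellers keep the price net of the tax, the effective supply curve becomes qs = 6p - 4186.
New equilibrium: 6692 - 6p = 6p - 4186 ⇒ 10878 = 12p ⇒ p = 906.5, q = 1253.
Δq = 1253 − 1910 = -657.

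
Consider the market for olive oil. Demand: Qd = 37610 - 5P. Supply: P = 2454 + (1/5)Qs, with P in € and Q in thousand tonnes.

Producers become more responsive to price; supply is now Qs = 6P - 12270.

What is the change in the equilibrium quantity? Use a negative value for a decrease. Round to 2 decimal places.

Initially, 37610 - 5P = 5P - 12270, so 49880 = 10P and P = 4988, Q = 12670.
With the change applied: demand Qd = 37610 - 5P, supply Qs = 6P - 12270.
Setting them equal: 37610 - 5P = 6P - 12270 → 49880 = 11P, so P = 49880/11 ≈ 4534.5455 and Q = 164310/11 ≈ 14937.2727.
ΔQ = 14937.2727 − 12670 = +2267.27.

+2267.27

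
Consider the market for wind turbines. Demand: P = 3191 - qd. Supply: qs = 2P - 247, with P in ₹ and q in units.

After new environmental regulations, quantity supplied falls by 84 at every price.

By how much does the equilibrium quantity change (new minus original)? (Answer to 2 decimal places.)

-28.00

Original equilibrium: 3191 - P = 2P - 247 gives 3438 = 3P, so P = 1146 and q = 2045.
With the change applied: demand qd = 3191 - P, supply qs = 2P - 331.
Equate the new curves: 3191 - P = 2P - 331, giving 3522 = 3P, P = 1174, q = 2017.
Δq = 2017 − 2045 = -28.00.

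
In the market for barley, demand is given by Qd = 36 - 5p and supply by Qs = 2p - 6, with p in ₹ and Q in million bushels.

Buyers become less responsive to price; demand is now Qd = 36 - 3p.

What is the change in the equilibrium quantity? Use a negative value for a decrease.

Initially, 36 - 5p = 2p - 6, so 42 = 7p and p = 6, Q = 6.
After the shift, demand is Qd = 36 - 3p and supply is Qs = 2p - 6.
Equate the new curves: 36 - 3p = 2p - 6, giving 42 = 5p, p = 8.4, Q = 10.8.
ΔQ = 10.8 − 6 = +4.8.

+4.8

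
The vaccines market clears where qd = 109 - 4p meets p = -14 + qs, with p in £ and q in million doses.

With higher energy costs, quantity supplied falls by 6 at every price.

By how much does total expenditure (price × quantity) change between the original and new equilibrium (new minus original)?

Before the shock: 109 - 4p = p + 14 ⇒ 95 = 5p ⇒ p = 19, q = 33.
After the shift, demand is qd = 109 - 4p and supply is qs = p + 8.
Setting them equal: 109 - 4p = p + 8 → 101 = 5p, so p = 20.2 and q = 28.2.
Expenditure moves from 19×33 = 627 to 20.2×28.2 = 569.64; change = -57.36.

-57.36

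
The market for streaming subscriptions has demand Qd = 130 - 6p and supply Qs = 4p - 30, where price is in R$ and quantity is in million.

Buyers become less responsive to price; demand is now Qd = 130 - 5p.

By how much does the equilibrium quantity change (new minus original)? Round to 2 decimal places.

+7.11

Original equilibrium: 130 - 6p = 4p - 30 gives 160 = 10p, so p = 16 and Q = 34.
The shock moves the curves to Qd = 130 - 5p and Qs = 4p - 30.
Clearing the new market: 130 - 5p = 4p - 30, so p = 160/9 ≈ 17.7778 and Q = 370/9 ≈ 41.1111.
ΔQ = 41.1111 − 34 = +7.11.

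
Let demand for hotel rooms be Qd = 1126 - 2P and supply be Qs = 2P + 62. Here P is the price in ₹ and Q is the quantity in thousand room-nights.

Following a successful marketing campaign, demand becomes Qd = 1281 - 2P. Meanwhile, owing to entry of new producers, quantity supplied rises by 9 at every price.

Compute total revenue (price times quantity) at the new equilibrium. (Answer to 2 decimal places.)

204490.00

Solve the original market: 1126 - 2P = 2P + 62, hence P = 266 and Q = 594.
After the shift, demand is Qd = 1281 - 2P and supply is Qs = 2P + 71.
Equate the new curves: 1281 - 2P = 2P + 71, giving 1210 = 4P, P = 302.5, Q = 676.
New expenditure = 302.5 × 676 = 204490.00.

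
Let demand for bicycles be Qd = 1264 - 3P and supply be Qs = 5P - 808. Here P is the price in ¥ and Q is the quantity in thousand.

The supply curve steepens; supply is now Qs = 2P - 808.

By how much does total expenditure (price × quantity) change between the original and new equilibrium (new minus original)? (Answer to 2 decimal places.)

-117513.48

Before the shock: 1264 - 3P = 5P - 808 ⇒ 2072 = 8P ⇒ P = 259, Q = 487.
After the shift, demand is Qd = 1264 - 3P and supply is Qs = 2P - 808.
Clearing the new market: 1264 - 3P = 2P - 808, so P = 414.4 and Q = 20.8.
Expenditure moves from 259×487 = 126133 to 414.4×20.8 = 8619.52; change = -117513.48.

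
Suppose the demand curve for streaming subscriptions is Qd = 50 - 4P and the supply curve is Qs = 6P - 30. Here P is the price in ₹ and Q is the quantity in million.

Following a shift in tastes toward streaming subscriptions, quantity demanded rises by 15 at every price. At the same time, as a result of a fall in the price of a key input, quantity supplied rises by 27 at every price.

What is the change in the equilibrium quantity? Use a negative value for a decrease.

+19.8

Before the shock: 50 - 4P = 6P - 30 ⇒ 80 = 10P ⇒ P = 8, Q = 18.
The new curves are Qd = 65 - 4P (demand) and Qs = 6P - 3 (supply).
Clearing the new market: 65 - 4P = 6P - 3, so P = 6.8 and Q = 37.8.
ΔQ = 37.8 − 18 = +19.8.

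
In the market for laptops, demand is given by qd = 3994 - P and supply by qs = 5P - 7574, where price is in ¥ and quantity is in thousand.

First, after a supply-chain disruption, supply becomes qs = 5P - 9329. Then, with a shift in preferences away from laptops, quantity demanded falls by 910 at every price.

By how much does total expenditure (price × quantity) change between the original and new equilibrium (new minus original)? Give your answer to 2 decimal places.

-1883037.36

Solve the original market: 3994 - P = 5P - 7574, hence P = 1928 and q = 2066.
After the shift, demand is qd = 3084 - P and supply is qs = 5P - 9329.
Setting them equal: 3084 - P = 5P - 9329 → 12413 = 6P, so P = 12413/6 ≈ 2068.8333 and q = 6091/6 ≈ 1015.1667.
Expenditure moves from 1928×2066 = 3983248 to 2068.8333×1015.1667 = 2100210.6389; change = -1883037.36.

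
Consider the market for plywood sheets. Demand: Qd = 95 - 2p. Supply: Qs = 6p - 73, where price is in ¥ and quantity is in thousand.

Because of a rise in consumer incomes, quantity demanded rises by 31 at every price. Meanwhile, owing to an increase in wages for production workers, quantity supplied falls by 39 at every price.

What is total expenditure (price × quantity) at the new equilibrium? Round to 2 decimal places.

Solve the original market: 95 - 2p = 6p - 73, hence p = 21 and Q = 53.
The shock moves the curves to Qd = 126 - 2p and Qs = 6p - 112.
Setting them equal: 126 - 2p = 6p - 112 → 238 = 8p, so p = 29.75 and Q = 66.5.
New expenditure = 29.75 × 66.5 = 1978.38.

1978.38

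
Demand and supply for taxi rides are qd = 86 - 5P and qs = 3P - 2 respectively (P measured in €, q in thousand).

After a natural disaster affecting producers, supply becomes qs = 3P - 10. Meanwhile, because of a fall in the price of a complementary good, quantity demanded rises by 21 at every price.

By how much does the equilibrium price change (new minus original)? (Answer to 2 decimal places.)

Initially, 86 - 5P = 3P - 2, so 88 = 8P and P = 11, q = 31.
With the change applied: demand qd = 107 - 5P, supply qs = 3P - 10.
Setting them equal: 107 - 5P = 3P - 10 → 117 = 8P, so P = 14.625 and q = 33.875.
ΔP = 14.625 − 11 = +3.63.

+3.63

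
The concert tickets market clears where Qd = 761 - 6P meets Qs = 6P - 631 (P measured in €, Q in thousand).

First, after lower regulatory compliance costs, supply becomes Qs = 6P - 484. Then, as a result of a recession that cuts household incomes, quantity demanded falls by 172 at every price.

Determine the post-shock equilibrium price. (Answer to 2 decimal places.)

Before the shock: 761 - 6P = 6P - 631 ⇒ 1392 = 12P ⇒ P = 116, Q = 65.
The new curves are Qd = 589 - 6P (demand) and Qs = 6P - 484 (supply).
Setting them equal: 589 - 6P = 6P - 484 → 1073 = 12P, so P = 1073/12 ≈ 89.4167 and Q = 52.5.

89.42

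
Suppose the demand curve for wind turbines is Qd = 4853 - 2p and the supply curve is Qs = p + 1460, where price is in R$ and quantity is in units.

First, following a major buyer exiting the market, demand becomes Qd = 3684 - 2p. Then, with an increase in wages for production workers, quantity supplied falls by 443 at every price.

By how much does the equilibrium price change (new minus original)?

-242

Original equilibrium: 4853 - 2p = p + 1460 gives 3393 = 3p, so p = 1131 and Q = 2591.
After the shift, demand is Qd = 3684 - 2p and supply is Qs = p + 1017.
Equate the new curves: 3684 - 2p = p + 1017, giving 2667 = 3p, p = 889, Q = 1906.
Δp = 889 − 1131 = -242.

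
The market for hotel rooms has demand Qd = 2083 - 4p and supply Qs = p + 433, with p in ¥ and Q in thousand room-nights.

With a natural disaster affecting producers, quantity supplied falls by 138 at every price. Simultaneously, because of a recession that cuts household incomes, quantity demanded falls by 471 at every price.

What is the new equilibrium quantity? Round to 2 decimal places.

558.40

Original equilibrium: 2083 - 4p = p + 433 gives 1650 = 5p, so p = 330 and Q = 763.
After the shift, demand is Qd = 1612 - 4p and supply is Qs = p + 295.
Clearing the new market: 1612 - 4p = p + 295, so p = 263.4 and Q = 558.4.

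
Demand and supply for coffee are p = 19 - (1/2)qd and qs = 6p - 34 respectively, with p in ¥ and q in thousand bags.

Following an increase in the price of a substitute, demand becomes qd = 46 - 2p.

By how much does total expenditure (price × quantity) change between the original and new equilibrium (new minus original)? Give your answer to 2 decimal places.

Initially, 38 - 2p = 6p - 34, so 72 = 8p and p = 9, q = 20.
The shock moves the curves to qd = 46 - 2p and qs = 6p - 34.
Clearing the new market: 46 - 2p = 6p - 34, so p = 10 and q = 26.
Expenditure moves from 9×20 = 180 to 10×26 = 260; change = +80.00.

+80.00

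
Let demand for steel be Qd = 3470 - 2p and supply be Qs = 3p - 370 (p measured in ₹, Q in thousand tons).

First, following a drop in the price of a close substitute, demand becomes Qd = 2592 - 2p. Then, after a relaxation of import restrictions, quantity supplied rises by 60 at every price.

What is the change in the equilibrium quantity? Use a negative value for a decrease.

-502.8

Solve the original market: 3470 - 2p = 3p - 370, hence p = 768 and Q = 1934.
After the shift, demand is Qd = 2592 - 2p and supply is Qs = 3p - 310.
Equate the new curves: 2592 - 2p = 3p - 310, giving 2902 = 5p, p = 580.4, Q = 1431.2.
ΔQ = 1431.2 − 1934 = -502.8.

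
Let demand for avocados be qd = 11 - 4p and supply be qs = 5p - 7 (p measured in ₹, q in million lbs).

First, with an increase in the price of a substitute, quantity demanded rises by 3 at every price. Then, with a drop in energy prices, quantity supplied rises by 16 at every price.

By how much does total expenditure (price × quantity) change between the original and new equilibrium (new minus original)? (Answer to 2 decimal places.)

+0.54

Original equilibrium: 11 - 4p = 5p - 7 gives 18 = 9p, so p = 2 and q = 3.
The new curves are qd = 14 - 4p (demand) and qs = 5p + 9 (supply).
New equilibrium: 14 - 4p = 5p + 9 ⇒ 5 = 9p ⇒ p = 5/9 ≈ 0.5556, q = 106/9 ≈ 11.7778.
Expenditure moves from 2×3 = 6 to 0.5556×11.7778 = 6.5432; change = +0.54.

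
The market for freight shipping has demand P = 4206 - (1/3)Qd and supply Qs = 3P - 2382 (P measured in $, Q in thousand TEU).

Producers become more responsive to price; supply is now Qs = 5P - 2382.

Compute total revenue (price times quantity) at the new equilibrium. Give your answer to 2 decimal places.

Original equilibrium: 12618 - 3P = 3P - 2382 gives 15000 = 6P, so P = 2500 and Q = 5118.
With the change applied: demand Qd = 12618 - 3P, supply Qs = 5P - 2382.
New equilibrium: 12618 - 3P = 5P - 2382 ⇒ 15000 = 8P ⇒ P = 1875, Q = 6993.
New expenditure = 1875 × 6993 = 13111875.00.

13111875.00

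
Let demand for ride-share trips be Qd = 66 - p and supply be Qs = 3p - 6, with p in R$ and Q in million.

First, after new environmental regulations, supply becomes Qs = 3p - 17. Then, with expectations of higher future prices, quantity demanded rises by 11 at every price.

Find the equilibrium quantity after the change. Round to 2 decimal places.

53.50

Initially, 66 - p = 3p - 6, so 72 = 4p and p = 18, Q = 48.
After the shift, demand is Qd = 77 - p and supply is Qs = 3p - 17.
Clearing the new market: 77 - p = 3p - 17, so p = 23.5 and Q = 53.5.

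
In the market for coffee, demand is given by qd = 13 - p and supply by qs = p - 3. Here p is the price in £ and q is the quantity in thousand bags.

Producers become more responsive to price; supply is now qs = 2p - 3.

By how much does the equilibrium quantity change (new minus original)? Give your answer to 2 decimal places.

Solve the original market: 13 - p = p - 3, hence p = 8 and q = 5.
After the shift, demand is qd = 13 - p and supply is qs = 2p - 3.
Equate the new curves: 13 - p = 2p - 3, giving 16 = 3p, p = 16/3 ≈ 5.3333, q = 23/3 ≈ 7.6667.
Δq = 7.6667 − 5 = +2.67.

+2.67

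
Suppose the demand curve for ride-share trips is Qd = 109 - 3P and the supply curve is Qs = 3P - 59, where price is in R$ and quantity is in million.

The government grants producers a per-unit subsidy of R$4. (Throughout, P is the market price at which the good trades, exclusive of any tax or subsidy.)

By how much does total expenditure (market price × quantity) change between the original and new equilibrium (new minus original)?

+106

Initially, 109 - 3P = 3P - 59, so 168 = 6P and P = 28, Q = 25.
Since sellers receive the price plus the subsidy, the effective supply curve becomes Qs = 3P - 47.
Equate the new curves: 109 - 3P = 3P - 47, giving 156 = 6P, P = 26, Q = 31.
Expenditure moves from 28×25 = 700 to 26×31 = 806; change = +106.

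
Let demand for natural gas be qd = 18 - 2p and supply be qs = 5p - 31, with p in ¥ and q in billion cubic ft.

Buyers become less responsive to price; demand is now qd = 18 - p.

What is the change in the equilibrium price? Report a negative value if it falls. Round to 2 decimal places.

Original equilibrium: 18 - 2p = 5p - 31 gives 49 = 7p, so p = 7 and q = 4.
The new curves are qd = 18 - p (demand) and qs = 5p - 31 (supply).
New equilibrium: 18 - p = 5p - 31 ⇒ 49 = 6p ⇒ p = 49/6 ≈ 8.1667, q = 59/6 ≈ 9.8333.
Δp = 8.1667 − 7 = +1.17.

+1.17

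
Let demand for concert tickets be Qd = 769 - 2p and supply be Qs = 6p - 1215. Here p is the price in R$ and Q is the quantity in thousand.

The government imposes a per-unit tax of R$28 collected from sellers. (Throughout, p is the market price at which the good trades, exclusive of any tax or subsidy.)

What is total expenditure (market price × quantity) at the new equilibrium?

62139

Before the shock: 769 - 2p = 6p - 1215 ⇒ 1984 = 8p ⇒ p = 248, Q = 273.
Since sellers keep the price net of the tax, the effective supply curve becomes Qs = 6p - 1383.
Clearing the new market: 769 - 2p = 6p - 1383, so p = 269 and Q = 231.
New expenditure = 269 × 231 = 62139.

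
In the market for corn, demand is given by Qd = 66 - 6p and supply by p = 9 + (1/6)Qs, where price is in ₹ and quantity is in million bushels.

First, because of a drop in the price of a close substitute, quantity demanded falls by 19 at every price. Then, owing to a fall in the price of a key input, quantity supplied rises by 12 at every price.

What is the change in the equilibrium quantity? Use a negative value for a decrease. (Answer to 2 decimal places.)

-3.50

Before the shock: 66 - 6p = 6p - 54 ⇒ 120 = 12p ⇒ p = 10, Q = 6.
With the change applied: demand Qd = 47 - 6p, supply Qs = 6p - 42.
Setting them equal: 47 - 6p = 6p - 42 → 89 = 12p, so p = 89/12 ≈ 7.4167 and Q = 2.5.
ΔQ = 2.5 − 6 = -3.50.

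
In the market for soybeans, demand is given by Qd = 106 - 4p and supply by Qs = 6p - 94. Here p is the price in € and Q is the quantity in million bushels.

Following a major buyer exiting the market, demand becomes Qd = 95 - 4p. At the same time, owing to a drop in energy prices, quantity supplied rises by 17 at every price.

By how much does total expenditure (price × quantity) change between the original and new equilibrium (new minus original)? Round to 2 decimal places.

-69.36

Before the shock: 106 - 4p = 6p - 94 ⇒ 200 = 10p ⇒ p = 20, Q = 26.
After the shift, demand is Qd = 95 - 4p and supply is Qs = 6p - 77.
Equate the new curves: 95 - 4p = 6p - 77, giving 172 = 10p, p = 17.2, Q = 26.2.
Expenditure moves from 20×26 = 520 to 17.2×26.2 = 450.64; change = -69.36.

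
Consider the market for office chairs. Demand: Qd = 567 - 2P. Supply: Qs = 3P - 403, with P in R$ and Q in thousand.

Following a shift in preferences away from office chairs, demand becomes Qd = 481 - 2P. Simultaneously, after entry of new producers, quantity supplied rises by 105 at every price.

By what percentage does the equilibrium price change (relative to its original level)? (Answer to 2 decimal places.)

Solve the original market: 567 - 2P = 3P - 403, hence P = 194 and Q = 179.
With the change applied: demand Qd = 481 - 2P, supply Qs = 3P - 298.
Equate the new curves: 481 - 2P = 3P - 298, giving 779 = 5P, P = 155.8, Q = 169.4.
%ΔP = (155.8 − 194) / 194 × 100 = -19.69%.

-19.69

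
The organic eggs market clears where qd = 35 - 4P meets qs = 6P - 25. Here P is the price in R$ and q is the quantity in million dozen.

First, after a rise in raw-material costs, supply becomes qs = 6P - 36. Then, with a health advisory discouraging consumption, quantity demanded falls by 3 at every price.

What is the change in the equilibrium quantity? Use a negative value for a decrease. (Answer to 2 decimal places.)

-6.20

Before the shock: 35 - 4P = 6P - 25 ⇒ 60 = 10P ⇒ P = 6, q = 11.
After the shift, demand is qd = 32 - 4P and supply is qs = 6P - 36.
Equate the new curves: 32 - 4P = 6P - 36, giving 68 = 10P, P = 6.8, q = 4.8.
Δq = 4.8 − 11 = -6.20.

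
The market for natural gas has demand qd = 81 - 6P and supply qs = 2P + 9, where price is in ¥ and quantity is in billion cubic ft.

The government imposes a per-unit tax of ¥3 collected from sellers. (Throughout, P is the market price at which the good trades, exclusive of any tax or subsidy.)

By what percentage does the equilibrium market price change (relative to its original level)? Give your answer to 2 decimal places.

+8.33

Solve the original market: 81 - 6P = 2P + 9, hence P = 9 and q = 27.
Since sellers keep the price net of the tax, the effective supply curve becomes qs = 2P + 3.
Equate the new curves: 81 - 6P = 2P + 3, giving 78 = 8P, P = 9.75, q = 22.5.
%ΔP = (9.75 − 9) / 9 × 100 = +8.33%.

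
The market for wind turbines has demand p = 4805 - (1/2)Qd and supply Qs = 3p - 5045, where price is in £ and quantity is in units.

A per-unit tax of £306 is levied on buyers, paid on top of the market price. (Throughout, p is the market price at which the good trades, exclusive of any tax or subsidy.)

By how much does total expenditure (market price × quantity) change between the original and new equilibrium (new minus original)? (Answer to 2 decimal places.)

Before the shock: 9610 - 2p = 3p - 5045 ⇒ 14655 = 5p ⇒ p = 2931, Q = 3748.
Since buyers pay the price plus the tax, the effective demand curve becomes Qd = 8998 - 2p.
Clearing the new market: 8998 - 2p = 3p - 5045, so p = 2808.6 and Q = 3380.8.
Expenditure moves from 2931×3748 = 10985388 to 2808.6×3380.8 = 9495314.88; change = -1490073.12.

-1490073.12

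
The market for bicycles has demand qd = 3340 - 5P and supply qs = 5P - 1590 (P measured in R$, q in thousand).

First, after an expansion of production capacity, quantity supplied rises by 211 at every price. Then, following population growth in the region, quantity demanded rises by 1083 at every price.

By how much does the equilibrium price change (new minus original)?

+87.2

Before the shock: 3340 - 5P = 5P - 1590 ⇒ 4930 = 10P ⇒ P = 493, q = 875.
After the shift, demand is qd = 4423 - 5P and supply is qs = 5P - 1379.
New equilibrium: 4423 - 5P = 5P - 1379 ⇒ 5802 = 10P ⇒ P = 580.2, q = 1522.
ΔP = 580.2 − 493 = +87.2.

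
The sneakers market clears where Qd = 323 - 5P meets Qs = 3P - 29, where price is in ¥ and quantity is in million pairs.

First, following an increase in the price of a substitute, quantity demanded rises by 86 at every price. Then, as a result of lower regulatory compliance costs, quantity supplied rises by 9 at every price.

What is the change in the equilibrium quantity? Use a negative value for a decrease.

+37.875

Solve the original market: 323 - 5P = 3P - 29, hence P = 44 and Q = 103.
After the shift, demand is Qd = 409 - 5P and supply is Qs = 3P - 20.
Setting them equal: 409 - 5P = 3P - 20 → 429 = 8P, so P = 53.625 and Q = 140.875.
ΔQ = 140.875 − 103 = +37.875.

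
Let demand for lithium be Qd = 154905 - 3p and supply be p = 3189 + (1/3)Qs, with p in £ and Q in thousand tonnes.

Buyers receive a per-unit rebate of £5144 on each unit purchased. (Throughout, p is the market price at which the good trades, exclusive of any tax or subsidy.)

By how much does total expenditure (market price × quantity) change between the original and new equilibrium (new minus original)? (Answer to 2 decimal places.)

Original equilibrium: 154905 - 3p = 3p - 9567 gives 164472 = 6p, so p = 27412 and Q = 72669.
Since buyers' out-of-pocket price is the market price minus the rebate, the effective demand curve becomes Qd = 170337 - 3p.
New equilibrium: 170337 - 3p = 3p - 9567 ⇒ 179904 = 6p ⇒ p = 29984, Q = 80385.
Expenditure moves from 27412×72669 = 1992002628 to 29984×80385 = 2410263840; change = +418261212.00.

+418261212.00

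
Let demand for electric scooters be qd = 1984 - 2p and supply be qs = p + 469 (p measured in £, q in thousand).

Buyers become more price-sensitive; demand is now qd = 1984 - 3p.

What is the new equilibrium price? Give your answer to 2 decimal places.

378.75

Before the shock: 1984 - 2p = p + 469 ⇒ 1515 = 3p ⇒ p = 505, q = 974.
After the shift, demand is qd = 1984 - 3p and supply is qs = p + 469.
Equate the new curves: 1984 - 3p = p + 469, giving 1515 = 4p, p = 378.75, q = 847.75.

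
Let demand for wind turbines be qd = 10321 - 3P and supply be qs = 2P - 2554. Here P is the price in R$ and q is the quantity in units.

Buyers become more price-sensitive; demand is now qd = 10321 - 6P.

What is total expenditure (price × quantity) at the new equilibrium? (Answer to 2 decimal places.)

1069832.03

Initially, 10321 - 3P = 2P - 2554, so 12875 = 5P and P = 2575, q = 2596.
The shock moves the curves to qd = 10321 - 6P and qs = 2P - 2554.
Clearing the new market: 10321 - 6P = 2P - 2554, so P = 1609.375 and q = 664.75.
New expenditure = 1609.375 × 664.75 = 1069832.03.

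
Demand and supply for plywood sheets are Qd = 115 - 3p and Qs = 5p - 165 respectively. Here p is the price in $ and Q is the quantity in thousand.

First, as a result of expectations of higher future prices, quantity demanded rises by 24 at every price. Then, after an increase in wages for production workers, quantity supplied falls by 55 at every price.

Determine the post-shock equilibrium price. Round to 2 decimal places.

Initially, 115 - 3p = 5p - 165, so 280 = 8p and p = 35, Q = 10.
The shock moves the curves to Qd = 139 - 3p and Qs = 5p - 220.
Setting them equal: 139 - 3p = 5p - 220 → 359 = 8p, so p = 44.875 and Q = 4.375.

44.88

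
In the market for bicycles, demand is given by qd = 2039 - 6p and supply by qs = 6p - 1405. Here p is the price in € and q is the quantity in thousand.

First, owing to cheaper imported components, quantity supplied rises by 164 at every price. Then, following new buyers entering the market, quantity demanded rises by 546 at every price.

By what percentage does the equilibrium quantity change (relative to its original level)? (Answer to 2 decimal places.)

+111.99

Original equilibrium: 2039 - 6p = 6p - 1405 gives 3444 = 12p, so p = 287 and q = 317.
With the change applied: demand qd = 2585 - 6p, supply qs = 6p - 1241.
Setting them equal: 2585 - 6p = 6p - 1241 → 3826 = 12p, so p = 1913/6 ≈ 318.8333 and q = 672.
%Δq = (672 − 317) / 317 × 100 = +111.99%.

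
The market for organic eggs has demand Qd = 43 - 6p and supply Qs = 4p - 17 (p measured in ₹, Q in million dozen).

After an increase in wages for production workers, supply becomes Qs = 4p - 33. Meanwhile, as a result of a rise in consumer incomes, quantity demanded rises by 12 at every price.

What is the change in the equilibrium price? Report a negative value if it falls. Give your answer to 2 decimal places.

Solve the original market: 43 - 6p = 4p - 17, hence p = 6 and Q = 7.
The new curves are Qd = 55 - 6p (demand) and Qs = 4p - 33 (supply).
Setting them equal: 55 - 6p = 4p - 33 → 88 = 10p, so p = 8.8 and Q = 2.2.
Δp = 8.8 − 6 = +2.80.

+2.80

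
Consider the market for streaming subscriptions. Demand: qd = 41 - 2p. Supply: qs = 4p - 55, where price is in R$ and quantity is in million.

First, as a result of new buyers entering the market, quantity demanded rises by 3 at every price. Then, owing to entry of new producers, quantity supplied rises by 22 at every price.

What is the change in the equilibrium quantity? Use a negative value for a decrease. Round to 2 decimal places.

Initially, 41 - 2p = 4p - 55, so 96 = 6p and p = 16, q = 9.
The new curves are qd = 44 - 2p (demand) and qs = 4p - 33 (supply).
Clearing the new market: 44 - 2p = 4p - 33, so p = 77/6 ≈ 12.8333 and q = 55/3 ≈ 18.3333.
Δq = 18.3333 − 9 = +9.33.

+9.33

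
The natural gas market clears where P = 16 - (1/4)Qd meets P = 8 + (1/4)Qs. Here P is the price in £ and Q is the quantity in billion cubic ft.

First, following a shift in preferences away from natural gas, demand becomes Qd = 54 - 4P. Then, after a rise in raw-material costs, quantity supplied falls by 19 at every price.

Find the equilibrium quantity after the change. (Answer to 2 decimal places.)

Solve the original market: 64 - 4P = 4P - 32, hence P = 12 and Q = 16.
With the change applied: demand Qd = 54 - 4P, supply Qs = 4P - 51.
Clearing the new market: 54 - 4P = 4P - 51, so P = 13.125 and Q = 1.5.

1.50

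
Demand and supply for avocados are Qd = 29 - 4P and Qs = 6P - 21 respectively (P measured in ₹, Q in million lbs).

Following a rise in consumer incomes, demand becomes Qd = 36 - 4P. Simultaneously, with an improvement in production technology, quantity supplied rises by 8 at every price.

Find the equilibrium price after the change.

4.9

Original equilibrium: 29 - 4P = 6P - 21 gives 50 = 10P, so P = 5 and Q = 9.
With the change applied: demand Qd = 36 - 4P, supply Qs = 6P - 13.
Equate the new curves: 36 - 4P = 6P - 13, giving 49 = 10P, P = 4.9, Q = 16.4.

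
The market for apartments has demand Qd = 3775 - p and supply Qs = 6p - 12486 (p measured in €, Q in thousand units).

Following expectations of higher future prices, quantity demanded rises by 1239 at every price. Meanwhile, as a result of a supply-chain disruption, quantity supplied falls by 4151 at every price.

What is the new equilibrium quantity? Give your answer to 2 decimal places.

1921.00

Initially, 3775 - p = 6p - 12486, so 16261 = 7p and p = 2323, Q = 1452.
With the change applied: demand Qd = 5014 - p, supply Qs = 6p - 16637.
Clearing the new market: 5014 - p = 6p - 16637, so p = 3093 and Q = 1921.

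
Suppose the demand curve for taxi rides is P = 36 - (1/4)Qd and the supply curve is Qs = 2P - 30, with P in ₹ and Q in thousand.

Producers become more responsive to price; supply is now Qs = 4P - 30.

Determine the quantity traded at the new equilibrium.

Initially, 144 - 4P = 2P - 30, so 174 = 6P and P = 29, Q = 28.
The shock moves the curves to Qd = 144 - 4P and Qs = 4P - 30.
Setting them equal: 144 - 4P = 4P - 30 → 174 = 8P, so P = 21.75 and Q = 57.

57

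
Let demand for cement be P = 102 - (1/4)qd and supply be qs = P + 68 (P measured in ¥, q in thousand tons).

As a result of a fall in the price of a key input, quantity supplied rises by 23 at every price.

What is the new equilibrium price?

63.4

Solve the original market: 408 - 4P = P + 68, hence P = 68 and q = 136.
The shock moves the curves to qd = 408 - 4P and qs = P + 91.
Equate the new curves: 408 - 4P = P + 91, giving 317 = 5P, P = 63.4, q = 154.4.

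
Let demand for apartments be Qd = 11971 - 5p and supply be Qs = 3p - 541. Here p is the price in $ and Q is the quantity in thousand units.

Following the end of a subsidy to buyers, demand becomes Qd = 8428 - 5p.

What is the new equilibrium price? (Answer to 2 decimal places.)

Solve the original market: 11971 - 5p = 3p - 541, hence p = 1564 and Q = 4151.
After the shift, demand is Qd = 8428 - 5p and supply is Qs = 3p - 541.
New equilibrium: 8428 - 5p = 3p - 541 ⇒ 8969 = 8p ⇒ p = 1121.125, Q = 2822.375.

1121.13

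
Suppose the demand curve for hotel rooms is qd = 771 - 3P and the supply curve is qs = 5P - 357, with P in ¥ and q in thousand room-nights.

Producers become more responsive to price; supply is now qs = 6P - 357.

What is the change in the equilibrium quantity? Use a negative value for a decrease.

+47

Solve the original market: 771 - 3P = 5P - 357, hence P = 141 and q = 348.
After the shift, demand is qd = 771 - 3P and supply is qs = 6P - 357.
New equilibrium: 771 - 3P = 6P - 357 ⇒ 1128 = 9P ⇒ P = 376/3 ≈ 125.3333, q = 395.
Δq = 395 − 348 = +47.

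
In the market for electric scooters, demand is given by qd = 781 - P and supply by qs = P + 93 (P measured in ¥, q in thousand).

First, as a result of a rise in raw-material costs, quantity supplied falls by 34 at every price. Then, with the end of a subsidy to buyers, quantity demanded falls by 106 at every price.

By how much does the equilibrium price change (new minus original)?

Initially, 781 - P = P + 93, so 688 = 2P and P = 344, q = 437.
After the shift, demand is qd = 675 - P and supply is qs = P + 59.
Clearing the new market: 675 - P = P + 59, so P = 308 and q = 367.
ΔP = 308 − 344 = -36.

-36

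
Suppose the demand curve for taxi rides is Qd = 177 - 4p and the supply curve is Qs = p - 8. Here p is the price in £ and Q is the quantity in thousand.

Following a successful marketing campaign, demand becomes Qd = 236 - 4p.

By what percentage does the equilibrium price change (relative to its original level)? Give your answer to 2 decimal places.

Initially, 177 - 4p = p - 8, so 185 = 5p and p = 37, Q = 29.
After the shift, demand is Qd = 236 - 4p and supply is Qs = p - 8.
Equate the new curves: 236 - 4p = p - 8, giving 244 = 5p, p = 48.8, Q = 40.8.
%Δp = (48.8 − 37) / 37 × 100 = +31.89%.

+31.89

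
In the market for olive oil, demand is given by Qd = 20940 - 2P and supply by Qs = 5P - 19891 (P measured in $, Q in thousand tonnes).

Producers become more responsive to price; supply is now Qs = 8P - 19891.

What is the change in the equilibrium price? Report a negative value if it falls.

-1749.9

Solve the original market: 20940 - 2P = 5P - 19891, hence P = 5833 and Q = 9274.
The shock moves the curves to Qd = 20940 - 2P and Qs = 8P - 19891.
Clearing the new market: 20940 - 2P = 8P - 19891, so P = 4083.1 and Q = 12773.8.
ΔP = 4083.1 − 5833 = -1749.9.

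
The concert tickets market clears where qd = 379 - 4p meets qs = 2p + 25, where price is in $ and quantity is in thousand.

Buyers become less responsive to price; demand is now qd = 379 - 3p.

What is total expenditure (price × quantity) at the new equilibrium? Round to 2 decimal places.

11795.28

Before the shock: 379 - 4p = 2p + 25 ⇒ 354 = 6p ⇒ p = 59, q = 143.
The shock moves the curves to qd = 379 - 3p and qs = 2p + 25.
Setting them equal: 379 - 3p = 2p + 25 → 354 = 5p, so p = 70.8 and q = 166.6.
New expenditure = 70.8 × 166.6 = 11795.28.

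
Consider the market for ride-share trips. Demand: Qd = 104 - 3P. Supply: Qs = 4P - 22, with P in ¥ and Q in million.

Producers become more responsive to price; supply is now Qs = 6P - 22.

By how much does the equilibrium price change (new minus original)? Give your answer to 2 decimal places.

-4.00

Solve the original market: 104 - 3P = 4P - 22, hence P = 18 and Q = 50.
After the shift, demand is Qd = 104 - 3P and supply is Qs = 6P - 22.
Equate the new curves: 104 - 3P = 6P - 22, giving 126 = 9P, P = 14, Q = 62.
ΔP = 14 − 18 = -4.00.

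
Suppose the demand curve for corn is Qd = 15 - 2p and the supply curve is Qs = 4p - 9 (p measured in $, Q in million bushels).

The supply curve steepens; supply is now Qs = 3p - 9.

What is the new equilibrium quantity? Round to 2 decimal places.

Solve the original market: 15 - 2p = 4p - 9, hence p = 4 and Q = 7.
The shock moves the curves to Qd = 15 - 2p and Qs = 3p - 9.
New equilibrium: 15 - 2p = 3p - 9 ⇒ 24 = 5p ⇒ p = 4.8, Q = 5.4.

5.40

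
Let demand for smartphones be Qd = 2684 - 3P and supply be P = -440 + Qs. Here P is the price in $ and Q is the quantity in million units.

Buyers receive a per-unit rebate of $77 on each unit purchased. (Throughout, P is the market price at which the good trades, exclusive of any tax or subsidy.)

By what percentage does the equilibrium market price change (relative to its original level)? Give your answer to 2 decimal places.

+10.29

Solve the original market: 2684 - 3P = P + 440, hence P = 561 and Q = 1001.
Since buyers' out-of-pocket price is the market price minus the rebate, the effective demand curve becomes Qd = 2915 - 3P.
Setting them equal: 2915 - 3P = P + 440 → 2475 = 4P, so P = 618.75 and Q = 1058.75.
%ΔP = (618.75 − 561) / 561 × 100 = +10.29%.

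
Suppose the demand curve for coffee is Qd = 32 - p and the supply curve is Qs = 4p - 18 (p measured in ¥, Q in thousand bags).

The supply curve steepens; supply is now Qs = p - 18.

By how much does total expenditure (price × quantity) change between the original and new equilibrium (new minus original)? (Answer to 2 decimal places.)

-45.00

Before the shock: 32 - p = 4p - 18 ⇒ 50 = 5p ⇒ p = 10, Q = 22.
With the change applied: demand Qd = 32 - p, supply Qs = p - 18.
New equilibrium: 32 - p = p - 18 ⇒ 50 = 2p ⇒ p = 25, Q = 7.
Expenditure moves from 10×22 = 220 to 25×7 = 175; change = -45.00.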